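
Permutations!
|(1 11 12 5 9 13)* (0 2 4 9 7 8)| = |(0 2 4 9 13 1 11 12 5 7 8)| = 11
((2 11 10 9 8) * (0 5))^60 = ((0 5)(2 11 10 9 8))^60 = (11)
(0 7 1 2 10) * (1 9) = [7, 2, 10, 3, 4, 5, 6, 9, 8, 1, 0] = (0 7 9 1 2 10)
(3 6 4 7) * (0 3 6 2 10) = (0 3 2 10)(4 7 6) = [3, 1, 10, 2, 7, 5, 4, 6, 8, 9, 0]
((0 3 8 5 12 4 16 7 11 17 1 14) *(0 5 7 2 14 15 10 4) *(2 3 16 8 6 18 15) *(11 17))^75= ((0 16 3 6 18 15 10 4 8 7 17 1 2 14 5 12))^75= (0 1 10 16 2 4 3 14 8 6 5 7 18 12 17 15)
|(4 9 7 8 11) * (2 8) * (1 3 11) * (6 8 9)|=6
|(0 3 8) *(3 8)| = 2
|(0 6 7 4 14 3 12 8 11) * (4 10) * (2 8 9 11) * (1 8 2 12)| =|(0 6 7 10 4 14 3 1 8 12 9 11)| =12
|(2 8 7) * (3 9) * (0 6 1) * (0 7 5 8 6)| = 4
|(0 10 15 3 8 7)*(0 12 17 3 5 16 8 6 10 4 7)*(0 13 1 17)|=20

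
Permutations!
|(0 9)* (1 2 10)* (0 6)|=3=|(0 9 6)(1 2 10)|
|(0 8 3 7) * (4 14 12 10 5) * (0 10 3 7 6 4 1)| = 30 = |(0 8 7 10 5 1)(3 6 4 14 12)|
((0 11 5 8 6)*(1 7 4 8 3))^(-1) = (0 6 8 4 7 1 3 5 11)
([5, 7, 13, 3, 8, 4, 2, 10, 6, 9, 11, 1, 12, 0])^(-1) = (0 13 2 6 8 4 5)(1 11 10 7)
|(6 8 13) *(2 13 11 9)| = 6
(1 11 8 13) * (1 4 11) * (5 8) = [0, 1, 2, 3, 11, 8, 6, 7, 13, 9, 10, 5, 12, 4] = (4 11 5 8 13)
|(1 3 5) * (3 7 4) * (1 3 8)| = |(1 7 4 8)(3 5)| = 4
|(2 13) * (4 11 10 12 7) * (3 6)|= |(2 13)(3 6)(4 11 10 12 7)|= 10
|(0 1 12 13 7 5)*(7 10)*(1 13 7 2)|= 8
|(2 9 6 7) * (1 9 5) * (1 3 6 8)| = |(1 9 8)(2 5 3 6 7)| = 15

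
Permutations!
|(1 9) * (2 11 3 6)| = |(1 9)(2 11 3 6)| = 4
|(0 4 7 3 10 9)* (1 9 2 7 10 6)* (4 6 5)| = |(0 6 1 9)(2 7 3 5 4 10)| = 12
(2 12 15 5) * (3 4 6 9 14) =(2 12 15 5)(3 4 6 9 14) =[0, 1, 12, 4, 6, 2, 9, 7, 8, 14, 10, 11, 15, 13, 3, 5]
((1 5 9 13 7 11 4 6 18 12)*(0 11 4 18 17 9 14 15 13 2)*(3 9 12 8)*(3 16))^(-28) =((0 11 18 8 16 3 9 2)(1 5 14 15 13 7 4 6 17 12))^(-28) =(0 16)(1 14 13 4 17)(2 8)(3 11)(5 15 7 6 12)(9 18)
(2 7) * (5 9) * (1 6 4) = [0, 6, 7, 3, 1, 9, 4, 2, 8, 5] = (1 6 4)(2 7)(5 9)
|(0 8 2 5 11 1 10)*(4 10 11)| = |(0 8 2 5 4 10)(1 11)| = 6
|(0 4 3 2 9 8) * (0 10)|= 7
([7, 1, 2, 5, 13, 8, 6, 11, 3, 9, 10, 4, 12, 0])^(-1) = (0 13 4 11 7)(3 8 5)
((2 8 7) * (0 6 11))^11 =(0 11 6)(2 7 8)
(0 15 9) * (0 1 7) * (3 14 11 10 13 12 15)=(0 3 14 11 10 13 12 15 9 1 7)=[3, 7, 2, 14, 4, 5, 6, 0, 8, 1, 13, 10, 15, 12, 11, 9]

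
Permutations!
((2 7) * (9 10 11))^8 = ((2 7)(9 10 11))^8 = (9 11 10)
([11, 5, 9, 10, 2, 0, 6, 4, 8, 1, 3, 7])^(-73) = (0 5 1 9 2 4 7 11)(3 10)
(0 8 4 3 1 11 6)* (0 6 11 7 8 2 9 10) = (11)(0 2 9 10)(1 7 8 4 3) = [2, 7, 9, 1, 3, 5, 6, 8, 4, 10, 0, 11]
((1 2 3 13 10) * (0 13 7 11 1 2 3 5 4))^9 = ((0 13 10 2 5 4)(1 3 7 11))^9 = (0 2)(1 3 7 11)(4 10)(5 13)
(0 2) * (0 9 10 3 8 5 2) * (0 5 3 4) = (0 5 2 9 10 4)(3 8) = [5, 1, 9, 8, 0, 2, 6, 7, 3, 10, 4]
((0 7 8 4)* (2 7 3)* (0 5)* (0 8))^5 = (0 3 2 7)(4 8 5) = ((0 3 2 7)(4 5 8))^5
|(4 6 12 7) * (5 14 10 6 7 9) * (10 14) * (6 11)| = |(14)(4 7)(5 10 11 6 12 9)| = 6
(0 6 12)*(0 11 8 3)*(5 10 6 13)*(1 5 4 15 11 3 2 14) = (0 13 4 15 11 8 2 14 1 5 10 6 12 3) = [13, 5, 14, 0, 15, 10, 12, 7, 2, 9, 6, 8, 3, 4, 1, 11]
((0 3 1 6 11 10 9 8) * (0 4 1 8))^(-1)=(0 9 10 11 6 1 4 8 3)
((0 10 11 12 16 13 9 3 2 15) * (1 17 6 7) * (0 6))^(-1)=((0 10 11 12 16 13 9 3 2 15 6 7 1 17))^(-1)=(0 17 1 7 6 15 2 3 9 13 16 12 11 10)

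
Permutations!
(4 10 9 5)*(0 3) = (0 3)(4 10 9 5) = [3, 1, 2, 0, 10, 4, 6, 7, 8, 5, 9]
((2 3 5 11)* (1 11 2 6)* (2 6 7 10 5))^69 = (1 10)(2 3)(5 11)(6 7)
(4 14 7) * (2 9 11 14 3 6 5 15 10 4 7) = (2 9 11 14)(3 6 5 15 10 4) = [0, 1, 9, 6, 3, 15, 5, 7, 8, 11, 4, 14, 12, 13, 2, 10]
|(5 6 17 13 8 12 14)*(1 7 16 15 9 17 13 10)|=42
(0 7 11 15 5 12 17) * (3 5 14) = [7, 1, 2, 5, 4, 12, 6, 11, 8, 9, 10, 15, 17, 13, 3, 14, 16, 0] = (0 7 11 15 14 3 5 12 17)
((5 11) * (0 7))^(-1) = ((0 7)(5 11))^(-1) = (0 7)(5 11)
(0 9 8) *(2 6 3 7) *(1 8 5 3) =(0 9 5 3 7 2 6 1 8) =[9, 8, 6, 7, 4, 3, 1, 2, 0, 5]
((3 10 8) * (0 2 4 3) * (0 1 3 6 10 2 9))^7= ((0 9)(1 3 2 4 6 10 8))^7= (10)(0 9)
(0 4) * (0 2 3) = [4, 1, 3, 0, 2] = (0 4 2 3)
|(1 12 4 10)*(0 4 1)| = 6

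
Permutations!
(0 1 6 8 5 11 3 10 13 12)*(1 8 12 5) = (0 8 1 6 12)(3 10 13 5 11) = [8, 6, 2, 10, 4, 11, 12, 7, 1, 9, 13, 3, 0, 5]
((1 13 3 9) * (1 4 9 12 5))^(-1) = ((1 13 3 12 5)(4 9))^(-1) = (1 5 12 3 13)(4 9)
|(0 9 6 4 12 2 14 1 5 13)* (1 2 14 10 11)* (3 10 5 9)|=|(0 3 10 11 1 9 6 4 12 14 2 5 13)|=13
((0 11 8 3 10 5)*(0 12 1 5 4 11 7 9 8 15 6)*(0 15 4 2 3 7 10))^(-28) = (15)(1 12 5)(7 8 9)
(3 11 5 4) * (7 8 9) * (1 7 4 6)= (1 7 8 9 4 3 11 5 6)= [0, 7, 2, 11, 3, 6, 1, 8, 9, 4, 10, 5]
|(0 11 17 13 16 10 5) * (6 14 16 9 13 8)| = |(0 11 17 8 6 14 16 10 5)(9 13)| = 18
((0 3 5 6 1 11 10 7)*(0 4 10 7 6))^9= (1 4)(6 7)(10 11)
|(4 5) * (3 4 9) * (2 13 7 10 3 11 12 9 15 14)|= |(2 13 7 10 3 4 5 15 14)(9 11 12)|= 9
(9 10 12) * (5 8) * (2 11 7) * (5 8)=(2 11 7)(9 10 12)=[0, 1, 11, 3, 4, 5, 6, 2, 8, 10, 12, 7, 9]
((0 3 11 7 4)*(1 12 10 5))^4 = ((0 3 11 7 4)(1 12 10 5))^4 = (12)(0 4 7 11 3)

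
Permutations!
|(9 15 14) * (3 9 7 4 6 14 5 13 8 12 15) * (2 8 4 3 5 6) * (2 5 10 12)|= |(2 8)(3 9 10 12 15 6 14 7)(4 5 13)|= 24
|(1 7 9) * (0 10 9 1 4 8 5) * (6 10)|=14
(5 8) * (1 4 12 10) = (1 4 12 10)(5 8) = [0, 4, 2, 3, 12, 8, 6, 7, 5, 9, 1, 11, 10]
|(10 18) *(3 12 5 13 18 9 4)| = 8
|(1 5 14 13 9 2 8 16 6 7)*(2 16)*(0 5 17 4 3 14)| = 10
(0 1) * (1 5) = [5, 0, 2, 3, 4, 1] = (0 5 1)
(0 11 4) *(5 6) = [11, 1, 2, 3, 0, 6, 5, 7, 8, 9, 10, 4] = (0 11 4)(5 6)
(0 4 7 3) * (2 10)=(0 4 7 3)(2 10)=[4, 1, 10, 0, 7, 5, 6, 3, 8, 9, 2]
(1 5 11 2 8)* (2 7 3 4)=(1 5 11 7 3 4 2 8)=[0, 5, 8, 4, 2, 11, 6, 3, 1, 9, 10, 7]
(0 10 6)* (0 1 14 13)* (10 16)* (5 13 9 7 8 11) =(0 16 10 6 1 14 9 7 8 11 5 13) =[16, 14, 2, 3, 4, 13, 1, 8, 11, 7, 6, 5, 12, 0, 9, 15, 10]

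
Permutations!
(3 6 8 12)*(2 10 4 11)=[0, 1, 10, 6, 11, 5, 8, 7, 12, 9, 4, 2, 3]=(2 10 4 11)(3 6 8 12)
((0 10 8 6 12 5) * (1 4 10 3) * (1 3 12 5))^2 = (0 1 10 6)(4 8 5 12)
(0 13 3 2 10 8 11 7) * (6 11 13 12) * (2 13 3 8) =[12, 1, 10, 13, 4, 5, 11, 0, 3, 9, 2, 7, 6, 8] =(0 12 6 11 7)(2 10)(3 13 8)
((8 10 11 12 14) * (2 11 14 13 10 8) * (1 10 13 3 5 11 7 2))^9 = (14)(2 7)(3 5 11 12)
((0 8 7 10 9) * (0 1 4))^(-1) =(0 4 1 9 10 7 8)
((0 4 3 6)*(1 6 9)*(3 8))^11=(0 9 4 1 8 6 3)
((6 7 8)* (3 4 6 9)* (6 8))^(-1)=(3 9 8 4)(6 7)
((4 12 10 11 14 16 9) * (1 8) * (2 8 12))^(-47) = ((1 12 10 11 14 16 9 4 2 8))^(-47) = (1 11 9 8 10 16 2 12 14 4)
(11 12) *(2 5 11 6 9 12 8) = (2 5 11 8)(6 9 12) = [0, 1, 5, 3, 4, 11, 9, 7, 2, 12, 10, 8, 6]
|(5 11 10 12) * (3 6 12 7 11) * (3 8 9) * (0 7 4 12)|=|(0 7 11 10 4 12 5 8 9 3 6)|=11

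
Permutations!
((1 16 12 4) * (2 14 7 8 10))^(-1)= ((1 16 12 4)(2 14 7 8 10))^(-1)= (1 4 12 16)(2 10 8 7 14)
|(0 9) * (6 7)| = 2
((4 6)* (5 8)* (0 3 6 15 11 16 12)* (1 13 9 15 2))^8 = ((0 3 6 4 2 1 13 9 15 11 16 12)(5 8))^8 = (0 15 2)(1 3 11)(4 12 9)(6 16 13)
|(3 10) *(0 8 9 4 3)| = 6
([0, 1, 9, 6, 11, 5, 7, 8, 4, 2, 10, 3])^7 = [0, 1, 9, 6, 11, 5, 7, 8, 4, 2, 10, 3]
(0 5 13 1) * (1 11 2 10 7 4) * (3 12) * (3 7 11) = [5, 0, 10, 12, 1, 13, 6, 4, 8, 9, 11, 2, 7, 3] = (0 5 13 3 12 7 4 1)(2 10 11)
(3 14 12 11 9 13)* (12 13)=(3 14 13)(9 12 11)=[0, 1, 2, 14, 4, 5, 6, 7, 8, 12, 10, 9, 11, 3, 13]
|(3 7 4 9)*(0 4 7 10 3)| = 6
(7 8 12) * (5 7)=(5 7 8 12)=[0, 1, 2, 3, 4, 7, 6, 8, 12, 9, 10, 11, 5]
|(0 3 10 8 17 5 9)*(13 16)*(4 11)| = 14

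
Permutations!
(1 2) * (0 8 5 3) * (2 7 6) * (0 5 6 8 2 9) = [2, 7, 1, 5, 4, 3, 9, 8, 6, 0] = (0 2 1 7 8 6 9)(3 5)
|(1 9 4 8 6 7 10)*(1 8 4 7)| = 6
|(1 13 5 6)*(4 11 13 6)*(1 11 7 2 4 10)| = |(1 6 11 13 5 10)(2 4 7)| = 6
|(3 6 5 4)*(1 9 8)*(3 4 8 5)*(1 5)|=|(1 9)(3 6)(5 8)|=2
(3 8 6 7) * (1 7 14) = (1 7 3 8 6 14) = [0, 7, 2, 8, 4, 5, 14, 3, 6, 9, 10, 11, 12, 13, 1]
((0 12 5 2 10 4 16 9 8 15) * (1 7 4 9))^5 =((0 12 5 2 10 9 8 15)(1 7 4 16))^5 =(0 9 5 15 10 12 8 2)(1 7 4 16)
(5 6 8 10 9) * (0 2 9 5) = (0 2 9)(5 6 8 10) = [2, 1, 9, 3, 4, 6, 8, 7, 10, 0, 5]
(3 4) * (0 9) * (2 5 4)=(0 9)(2 5 4 3)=[9, 1, 5, 2, 3, 4, 6, 7, 8, 0]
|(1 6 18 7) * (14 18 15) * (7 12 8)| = 8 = |(1 6 15 14 18 12 8 7)|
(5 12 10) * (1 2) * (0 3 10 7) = (0 3 10 5 12 7)(1 2) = [3, 2, 1, 10, 4, 12, 6, 0, 8, 9, 5, 11, 7]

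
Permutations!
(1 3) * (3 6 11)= (1 6 11 3)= [0, 6, 2, 1, 4, 5, 11, 7, 8, 9, 10, 3]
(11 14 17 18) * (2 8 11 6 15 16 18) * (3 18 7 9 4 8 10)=[0, 1, 10, 18, 8, 5, 15, 9, 11, 4, 3, 14, 12, 13, 17, 16, 7, 2, 6]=(2 10 3 18 6 15 16 7 9 4 8 11 14 17)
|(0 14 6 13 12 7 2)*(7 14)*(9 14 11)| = |(0 7 2)(6 13 12 11 9 14)| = 6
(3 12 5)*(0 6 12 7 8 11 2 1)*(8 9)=(0 6 12 5 3 7 9 8 11 2 1)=[6, 0, 1, 7, 4, 3, 12, 9, 11, 8, 10, 2, 5]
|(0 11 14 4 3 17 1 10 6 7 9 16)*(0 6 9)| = 12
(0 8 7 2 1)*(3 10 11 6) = (0 8 7 2 1)(3 10 11 6) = [8, 0, 1, 10, 4, 5, 3, 2, 7, 9, 11, 6]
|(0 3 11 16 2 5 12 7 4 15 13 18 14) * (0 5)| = |(0 3 11 16 2)(4 15 13 18 14 5 12 7)| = 40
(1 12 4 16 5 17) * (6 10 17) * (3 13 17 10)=(1 12 4 16 5 6 3 13 17)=[0, 12, 2, 13, 16, 6, 3, 7, 8, 9, 10, 11, 4, 17, 14, 15, 5, 1]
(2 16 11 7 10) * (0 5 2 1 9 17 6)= (0 5 2 16 11 7 10 1 9 17 6)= [5, 9, 16, 3, 4, 2, 0, 10, 8, 17, 1, 7, 12, 13, 14, 15, 11, 6]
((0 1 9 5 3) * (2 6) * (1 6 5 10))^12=((0 6 2 5 3)(1 9 10))^12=(10)(0 2 3 6 5)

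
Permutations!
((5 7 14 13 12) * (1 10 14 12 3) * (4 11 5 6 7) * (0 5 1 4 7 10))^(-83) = (0 5 7 12 6 10 14 13 3 4 11 1)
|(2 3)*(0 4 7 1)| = |(0 4 7 1)(2 3)| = 4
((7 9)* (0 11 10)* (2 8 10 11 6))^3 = ((11)(0 6 2 8 10)(7 9))^3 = (11)(0 8 6 10 2)(7 9)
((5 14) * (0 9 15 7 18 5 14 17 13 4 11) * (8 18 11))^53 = ((0 9 15 7 11)(4 8 18 5 17 13))^53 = (0 7 9 11 15)(4 13 17 5 18 8)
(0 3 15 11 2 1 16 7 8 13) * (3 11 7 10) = [11, 16, 1, 15, 4, 5, 6, 8, 13, 9, 3, 2, 12, 0, 14, 7, 10] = (0 11 2 1 16 10 3 15 7 8 13)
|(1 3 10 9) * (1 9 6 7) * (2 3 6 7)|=|(1 6 2 3 10 7)|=6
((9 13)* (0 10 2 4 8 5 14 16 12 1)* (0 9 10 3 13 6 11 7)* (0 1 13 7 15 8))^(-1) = (0 4 2 10 13 12 16 14 5 8 15 11 6 9 1 7 3) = ((0 3 7 1 9 6 11 15 8 5 14 16 12 13 10 2 4))^(-1)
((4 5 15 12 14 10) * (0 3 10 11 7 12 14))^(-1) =(0 12 7 11 14 15 5 4 10 3)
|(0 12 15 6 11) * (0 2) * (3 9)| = |(0 12 15 6 11 2)(3 9)| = 6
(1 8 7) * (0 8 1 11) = (0 8 7 11) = [8, 1, 2, 3, 4, 5, 6, 11, 7, 9, 10, 0]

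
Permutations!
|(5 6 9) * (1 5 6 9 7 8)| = 6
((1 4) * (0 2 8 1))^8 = (0 1 2 4 8) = ((0 2 8 1 4))^8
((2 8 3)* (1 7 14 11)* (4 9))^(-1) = (1 11 14 7)(2 3 8)(4 9)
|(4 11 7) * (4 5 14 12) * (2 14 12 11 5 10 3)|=|(2 14 11 7 10 3)(4 5 12)|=6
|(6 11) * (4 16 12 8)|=4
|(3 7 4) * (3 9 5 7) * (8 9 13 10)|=|(4 13 10 8 9 5 7)|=7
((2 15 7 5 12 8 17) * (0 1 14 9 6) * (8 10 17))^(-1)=(0 6 9 14 1)(2 17 10 12 5 7 15)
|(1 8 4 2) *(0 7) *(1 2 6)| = |(0 7)(1 8 4 6)| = 4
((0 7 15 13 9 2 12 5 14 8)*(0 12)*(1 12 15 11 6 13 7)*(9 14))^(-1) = ((0 1 12 5 9 2)(6 13 14 8 15 7 11))^(-1) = (0 2 9 5 12 1)(6 11 7 15 8 14 13)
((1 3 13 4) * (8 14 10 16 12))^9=((1 3 13 4)(8 14 10 16 12))^9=(1 3 13 4)(8 12 16 10 14)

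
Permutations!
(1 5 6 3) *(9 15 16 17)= (1 5 6 3)(9 15 16 17)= [0, 5, 2, 1, 4, 6, 3, 7, 8, 15, 10, 11, 12, 13, 14, 16, 17, 9]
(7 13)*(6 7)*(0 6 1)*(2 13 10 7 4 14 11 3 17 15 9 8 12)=(0 6 4 14 11 3 17 15 9 8 12 2 13 1)(7 10)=[6, 0, 13, 17, 14, 5, 4, 10, 12, 8, 7, 3, 2, 1, 11, 9, 16, 15]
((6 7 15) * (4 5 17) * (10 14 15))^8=((4 5 17)(6 7 10 14 15))^8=(4 17 5)(6 14 7 15 10)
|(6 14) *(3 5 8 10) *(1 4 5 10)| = |(1 4 5 8)(3 10)(6 14)| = 4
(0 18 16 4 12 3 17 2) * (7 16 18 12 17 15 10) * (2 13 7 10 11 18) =(0 12 3 15 11 18 2)(4 17 13 7 16) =[12, 1, 0, 15, 17, 5, 6, 16, 8, 9, 10, 18, 3, 7, 14, 11, 4, 13, 2]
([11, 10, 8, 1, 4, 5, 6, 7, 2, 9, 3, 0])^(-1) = [11, 3, 8, 10, 4, 5, 6, 7, 2, 9, 1, 0]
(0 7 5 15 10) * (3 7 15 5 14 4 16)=(0 15 10)(3 7 14 4 16)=[15, 1, 2, 7, 16, 5, 6, 14, 8, 9, 0, 11, 12, 13, 4, 10, 3]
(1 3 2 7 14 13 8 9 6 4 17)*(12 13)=(1 3 2 7 14 12 13 8 9 6 4 17)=[0, 3, 7, 2, 17, 5, 4, 14, 9, 6, 10, 11, 13, 8, 12, 15, 16, 1]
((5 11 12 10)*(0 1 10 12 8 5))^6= (12)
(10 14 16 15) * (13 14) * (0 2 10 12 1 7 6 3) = (0 2 10 13 14 16 15 12 1 7 6 3) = [2, 7, 10, 0, 4, 5, 3, 6, 8, 9, 13, 11, 1, 14, 16, 12, 15]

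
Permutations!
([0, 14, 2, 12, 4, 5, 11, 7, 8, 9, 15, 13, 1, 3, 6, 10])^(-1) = (1 12 3 13 11 6 14)(10 15)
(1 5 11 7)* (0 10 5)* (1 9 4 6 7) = (0 10 5 11 1)(4 6 7 9) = [10, 0, 2, 3, 6, 11, 7, 9, 8, 4, 5, 1]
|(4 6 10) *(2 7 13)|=3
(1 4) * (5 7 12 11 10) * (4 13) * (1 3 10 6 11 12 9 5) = (1 13 4 3 10)(5 7 9)(6 11) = [0, 13, 2, 10, 3, 7, 11, 9, 8, 5, 1, 6, 12, 4]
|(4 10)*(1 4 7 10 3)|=6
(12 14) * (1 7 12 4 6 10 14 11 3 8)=(1 7 12 11 3 8)(4 6 10 14)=[0, 7, 2, 8, 6, 5, 10, 12, 1, 9, 14, 3, 11, 13, 4]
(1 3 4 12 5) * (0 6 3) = (0 6 3 4 12 5 1) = [6, 0, 2, 4, 12, 1, 3, 7, 8, 9, 10, 11, 5]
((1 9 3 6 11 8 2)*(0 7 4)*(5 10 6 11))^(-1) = (0 4 7)(1 2 8 11 3 9)(5 6 10)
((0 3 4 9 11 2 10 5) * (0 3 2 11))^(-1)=(11)(0 9 4 3 5 10 2)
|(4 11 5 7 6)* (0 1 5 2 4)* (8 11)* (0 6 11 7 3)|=20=|(0 1 5 3)(2 4 8 7 11)|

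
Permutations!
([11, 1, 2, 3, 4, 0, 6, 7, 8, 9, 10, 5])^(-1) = [5, 1, 2, 3, 4, 11, 6, 7, 8, 9, 10, 0]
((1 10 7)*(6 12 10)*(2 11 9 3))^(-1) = (1 7 10 12 6)(2 3 9 11)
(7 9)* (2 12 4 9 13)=(2 12 4 9 7 13)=[0, 1, 12, 3, 9, 5, 6, 13, 8, 7, 10, 11, 4, 2]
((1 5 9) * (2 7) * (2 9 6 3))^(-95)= (1 3 9 6 7 5 2)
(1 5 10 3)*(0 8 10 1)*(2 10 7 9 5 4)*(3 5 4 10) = (0 8 7 9 4 2 3)(1 10 5) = [8, 10, 3, 0, 2, 1, 6, 9, 7, 4, 5]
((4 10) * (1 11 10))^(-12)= ((1 11 10 4))^(-12)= (11)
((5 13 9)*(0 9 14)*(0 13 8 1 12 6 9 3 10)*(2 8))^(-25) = ((0 3 10)(1 12 6 9 5 2 8)(13 14))^(-25) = (0 10 3)(1 9 8 6 2 12 5)(13 14)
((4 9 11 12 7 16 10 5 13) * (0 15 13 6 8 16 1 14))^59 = ((0 15 13 4 9 11 12 7 1 14)(5 6 8 16 10))^59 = (0 14 1 7 12 11 9 4 13 15)(5 10 16 8 6)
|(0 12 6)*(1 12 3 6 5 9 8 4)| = 6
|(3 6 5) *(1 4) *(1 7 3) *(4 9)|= 7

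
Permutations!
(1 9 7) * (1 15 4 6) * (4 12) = (1 9 7 15 12 4 6) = [0, 9, 2, 3, 6, 5, 1, 15, 8, 7, 10, 11, 4, 13, 14, 12]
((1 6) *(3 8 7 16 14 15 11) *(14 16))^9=(16)(1 6)(3 14)(7 11)(8 15)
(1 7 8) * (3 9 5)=[0, 7, 2, 9, 4, 3, 6, 8, 1, 5]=(1 7 8)(3 9 5)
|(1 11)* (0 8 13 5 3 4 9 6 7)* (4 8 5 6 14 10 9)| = |(0 5 3 8 13 6 7)(1 11)(9 14 10)| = 42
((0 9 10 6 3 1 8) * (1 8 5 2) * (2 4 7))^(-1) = ((0 9 10 6 3 8)(1 5 4 7 2))^(-1) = (0 8 3 6 10 9)(1 2 7 4 5)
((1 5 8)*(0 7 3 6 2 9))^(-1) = (0 9 2 6 3 7)(1 8 5)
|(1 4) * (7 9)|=2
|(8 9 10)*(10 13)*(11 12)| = 4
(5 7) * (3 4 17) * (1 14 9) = [0, 14, 2, 4, 17, 7, 6, 5, 8, 1, 10, 11, 12, 13, 9, 15, 16, 3] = (1 14 9)(3 4 17)(5 7)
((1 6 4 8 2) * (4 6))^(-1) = ((1 4 8 2))^(-1) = (1 2 8 4)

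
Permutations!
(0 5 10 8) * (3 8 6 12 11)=(0 5 10 6 12 11 3 8)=[5, 1, 2, 8, 4, 10, 12, 7, 0, 9, 6, 3, 11]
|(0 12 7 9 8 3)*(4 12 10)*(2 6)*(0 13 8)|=|(0 10 4 12 7 9)(2 6)(3 13 8)|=6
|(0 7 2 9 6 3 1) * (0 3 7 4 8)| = 12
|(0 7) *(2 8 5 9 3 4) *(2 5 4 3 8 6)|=4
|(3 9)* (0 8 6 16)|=|(0 8 6 16)(3 9)|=4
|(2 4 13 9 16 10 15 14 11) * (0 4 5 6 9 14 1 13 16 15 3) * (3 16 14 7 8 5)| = 24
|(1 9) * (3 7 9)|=|(1 3 7 9)|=4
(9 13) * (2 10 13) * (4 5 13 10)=(2 4 5 13 9)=[0, 1, 4, 3, 5, 13, 6, 7, 8, 2, 10, 11, 12, 9]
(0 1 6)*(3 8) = (0 1 6)(3 8) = [1, 6, 2, 8, 4, 5, 0, 7, 3]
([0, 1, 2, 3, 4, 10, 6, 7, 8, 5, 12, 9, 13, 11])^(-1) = [0, 1, 2, 3, 4, 9, 6, 7, 8, 11, 5, 13, 10, 12]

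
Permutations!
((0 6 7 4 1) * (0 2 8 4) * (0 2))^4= ((0 6 7 2 8 4 1))^4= (0 8 6 4 7 1 2)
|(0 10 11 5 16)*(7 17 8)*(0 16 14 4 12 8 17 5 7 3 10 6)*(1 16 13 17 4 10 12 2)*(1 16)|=30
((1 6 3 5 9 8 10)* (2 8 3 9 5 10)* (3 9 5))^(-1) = ((1 6 5 3 10)(2 8))^(-1) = (1 10 3 5 6)(2 8)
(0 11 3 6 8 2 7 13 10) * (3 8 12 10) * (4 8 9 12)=(0 11 9 12 10)(2 7 13 3 6 4 8)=[11, 1, 7, 6, 8, 5, 4, 13, 2, 12, 0, 9, 10, 3]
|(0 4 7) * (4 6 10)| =|(0 6 10 4 7)| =5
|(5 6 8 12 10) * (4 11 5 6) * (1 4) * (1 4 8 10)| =6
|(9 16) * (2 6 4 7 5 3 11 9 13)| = |(2 6 4 7 5 3 11 9 16 13)| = 10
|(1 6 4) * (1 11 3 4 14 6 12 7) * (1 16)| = |(1 12 7 16)(3 4 11)(6 14)| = 12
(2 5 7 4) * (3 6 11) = [0, 1, 5, 6, 2, 7, 11, 4, 8, 9, 10, 3] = (2 5 7 4)(3 6 11)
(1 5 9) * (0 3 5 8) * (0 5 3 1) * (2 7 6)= [1, 8, 7, 3, 4, 9, 2, 6, 5, 0]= (0 1 8 5 9)(2 7 6)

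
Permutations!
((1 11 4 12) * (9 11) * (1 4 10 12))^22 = (1 12 11)(4 10 9)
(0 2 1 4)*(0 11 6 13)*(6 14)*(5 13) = (0 2 1 4 11 14 6 5 13) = [2, 4, 1, 3, 11, 13, 5, 7, 8, 9, 10, 14, 12, 0, 6]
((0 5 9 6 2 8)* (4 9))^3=(0 9 8 4 2 5 6)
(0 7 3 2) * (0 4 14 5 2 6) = [7, 1, 4, 6, 14, 2, 0, 3, 8, 9, 10, 11, 12, 13, 5] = (0 7 3 6)(2 4 14 5)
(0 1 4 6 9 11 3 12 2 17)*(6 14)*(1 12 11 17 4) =[12, 1, 4, 11, 14, 5, 9, 7, 8, 17, 10, 3, 2, 13, 6, 15, 16, 0] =(0 12 2 4 14 6 9 17)(3 11)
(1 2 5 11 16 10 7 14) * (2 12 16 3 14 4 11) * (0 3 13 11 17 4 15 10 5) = (0 3 14 1 12 16 5 2)(4 17)(7 15 10)(11 13) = [3, 12, 0, 14, 17, 2, 6, 15, 8, 9, 7, 13, 16, 11, 1, 10, 5, 4]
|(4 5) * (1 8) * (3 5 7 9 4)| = 6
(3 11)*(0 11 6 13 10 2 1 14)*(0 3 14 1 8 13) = (0 11 14 3 6)(2 8 13 10) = [11, 1, 8, 6, 4, 5, 0, 7, 13, 9, 2, 14, 12, 10, 3]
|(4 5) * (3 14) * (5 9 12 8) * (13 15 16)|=30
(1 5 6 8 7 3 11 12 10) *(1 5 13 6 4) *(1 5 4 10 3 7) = (1 13 6 8)(3 11 12)(4 5 10) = [0, 13, 2, 11, 5, 10, 8, 7, 1, 9, 4, 12, 3, 6]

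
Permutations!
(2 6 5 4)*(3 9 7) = (2 6 5 4)(3 9 7) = [0, 1, 6, 9, 2, 4, 5, 3, 8, 7]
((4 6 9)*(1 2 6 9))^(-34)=((1 2 6)(4 9))^(-34)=(9)(1 6 2)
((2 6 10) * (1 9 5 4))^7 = (1 4 5 9)(2 6 10)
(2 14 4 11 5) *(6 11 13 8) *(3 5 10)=[0, 1, 14, 5, 13, 2, 11, 7, 6, 9, 3, 10, 12, 8, 4]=(2 14 4 13 8 6 11 10 3 5)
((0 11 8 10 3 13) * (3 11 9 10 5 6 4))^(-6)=((0 9 10 11 8 5 6 4 3 13))^(-6)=(0 8 3 10 6)(4 9 5 13 11)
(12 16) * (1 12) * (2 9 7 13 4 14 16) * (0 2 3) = (0 2 9 7 13 4 14 16 1 12 3) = [2, 12, 9, 0, 14, 5, 6, 13, 8, 7, 10, 11, 3, 4, 16, 15, 1]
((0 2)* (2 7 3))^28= (7)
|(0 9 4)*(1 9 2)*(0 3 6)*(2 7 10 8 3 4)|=6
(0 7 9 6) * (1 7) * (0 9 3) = (0 1 7 3)(6 9) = [1, 7, 2, 0, 4, 5, 9, 3, 8, 6]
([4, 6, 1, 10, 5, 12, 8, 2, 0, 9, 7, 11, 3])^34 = [4, 6, 1, 10, 5, 12, 8, 2, 0, 9, 7, 11, 3]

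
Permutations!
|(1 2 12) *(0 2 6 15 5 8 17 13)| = |(0 2 12 1 6 15 5 8 17 13)| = 10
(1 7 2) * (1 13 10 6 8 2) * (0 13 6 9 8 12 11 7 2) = [13, 2, 6, 3, 4, 5, 12, 1, 0, 8, 9, 7, 11, 10] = (0 13 10 9 8)(1 2 6 12 11 7)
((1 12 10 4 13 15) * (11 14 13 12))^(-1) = (1 15 13 14 11)(4 10 12)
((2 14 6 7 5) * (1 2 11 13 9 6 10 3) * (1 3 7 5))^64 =((1 2 14 10 7)(5 11 13 9 6))^64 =(1 7 10 14 2)(5 6 9 13 11)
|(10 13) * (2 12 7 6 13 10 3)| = 6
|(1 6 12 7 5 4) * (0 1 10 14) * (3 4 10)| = 8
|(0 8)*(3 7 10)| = 6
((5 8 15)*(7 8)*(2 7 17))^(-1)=((2 7 8 15 5 17))^(-1)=(2 17 5 15 8 7)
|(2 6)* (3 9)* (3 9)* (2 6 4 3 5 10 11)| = |(2 4 3 5 10 11)| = 6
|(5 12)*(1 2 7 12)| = |(1 2 7 12 5)| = 5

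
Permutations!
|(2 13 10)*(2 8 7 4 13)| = 5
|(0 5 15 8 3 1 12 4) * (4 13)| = 9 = |(0 5 15 8 3 1 12 13 4)|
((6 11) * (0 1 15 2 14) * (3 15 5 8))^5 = ((0 1 5 8 3 15 2 14)(6 11))^5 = (0 15 5 14 3 1 2 8)(6 11)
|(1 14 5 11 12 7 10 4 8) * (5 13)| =|(1 14 13 5 11 12 7 10 4 8)| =10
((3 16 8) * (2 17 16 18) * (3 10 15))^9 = (2 17 16 8 10 15 3 18)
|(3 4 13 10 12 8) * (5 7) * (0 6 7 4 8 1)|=18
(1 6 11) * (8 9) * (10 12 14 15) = [0, 6, 2, 3, 4, 5, 11, 7, 9, 8, 12, 1, 14, 13, 15, 10] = (1 6 11)(8 9)(10 12 14 15)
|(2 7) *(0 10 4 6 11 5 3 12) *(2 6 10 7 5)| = |(0 7 6 11 2 5 3 12)(4 10)| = 8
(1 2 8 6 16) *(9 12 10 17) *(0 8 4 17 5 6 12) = (0 8 12 10 5 6 16 1 2 4 17 9) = [8, 2, 4, 3, 17, 6, 16, 7, 12, 0, 5, 11, 10, 13, 14, 15, 1, 9]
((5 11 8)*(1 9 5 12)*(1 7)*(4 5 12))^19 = (1 7 12 9)(4 8 11 5)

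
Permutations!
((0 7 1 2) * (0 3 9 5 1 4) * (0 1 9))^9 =((0 7 4 1 2 3)(5 9))^9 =(0 1)(2 7)(3 4)(5 9)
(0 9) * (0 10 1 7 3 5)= (0 9 10 1 7 3 5)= [9, 7, 2, 5, 4, 0, 6, 3, 8, 10, 1]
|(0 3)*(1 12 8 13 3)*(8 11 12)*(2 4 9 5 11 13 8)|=|(0 1 2 4 9 5 11 12 13 3)|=10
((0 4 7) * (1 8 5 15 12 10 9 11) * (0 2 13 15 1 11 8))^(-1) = (0 1 5 8 9 10 12 15 13 2 7 4)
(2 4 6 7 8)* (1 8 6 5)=(1 8 2 4 5)(6 7)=[0, 8, 4, 3, 5, 1, 7, 6, 2]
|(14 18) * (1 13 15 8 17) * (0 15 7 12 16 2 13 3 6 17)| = 60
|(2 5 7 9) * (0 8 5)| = 6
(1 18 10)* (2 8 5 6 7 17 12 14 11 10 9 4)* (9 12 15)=(1 18 12 14 11 10)(2 8 5 6 7 17 15 9 4)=[0, 18, 8, 3, 2, 6, 7, 17, 5, 4, 1, 10, 14, 13, 11, 9, 16, 15, 12]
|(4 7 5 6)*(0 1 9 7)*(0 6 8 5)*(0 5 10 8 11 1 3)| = 10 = |(0 3)(1 9 7 5 11)(4 6)(8 10)|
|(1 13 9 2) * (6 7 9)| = |(1 13 6 7 9 2)| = 6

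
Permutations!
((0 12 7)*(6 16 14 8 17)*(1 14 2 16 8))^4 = (0 12 7)(6 8 17) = ((0 12 7)(1 14)(2 16)(6 8 17))^4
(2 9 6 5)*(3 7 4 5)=(2 9 6 3 7 4 5)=[0, 1, 9, 7, 5, 2, 3, 4, 8, 6]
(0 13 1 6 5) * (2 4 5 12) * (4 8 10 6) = (0 13 1 4 5)(2 8 10 6 12) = [13, 4, 8, 3, 5, 0, 12, 7, 10, 9, 6, 11, 2, 1]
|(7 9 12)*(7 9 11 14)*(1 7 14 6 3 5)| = 6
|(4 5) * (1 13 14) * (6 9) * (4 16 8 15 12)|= 6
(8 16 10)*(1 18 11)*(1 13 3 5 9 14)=(1 18 11 13 3 5 9 14)(8 16 10)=[0, 18, 2, 5, 4, 9, 6, 7, 16, 14, 8, 13, 12, 3, 1, 15, 10, 17, 11]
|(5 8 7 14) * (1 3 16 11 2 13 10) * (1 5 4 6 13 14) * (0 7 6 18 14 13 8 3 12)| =84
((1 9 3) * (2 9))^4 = ((1 2 9 3))^4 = (9)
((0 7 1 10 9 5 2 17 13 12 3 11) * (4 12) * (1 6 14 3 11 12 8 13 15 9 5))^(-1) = (0 11 12 3 14 6 7)(1 9 15 17 2 5 10)(4 13 8)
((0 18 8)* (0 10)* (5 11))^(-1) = (0 10 8 18)(5 11)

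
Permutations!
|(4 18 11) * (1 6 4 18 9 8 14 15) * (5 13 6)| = 18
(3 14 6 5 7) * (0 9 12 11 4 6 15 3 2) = (0 9 12 11 4 6 5 7 2)(3 14 15) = [9, 1, 0, 14, 6, 7, 5, 2, 8, 12, 10, 4, 11, 13, 15, 3]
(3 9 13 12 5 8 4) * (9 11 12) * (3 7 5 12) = (3 11)(4 7 5 8)(9 13) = [0, 1, 2, 11, 7, 8, 6, 5, 4, 13, 10, 3, 12, 9]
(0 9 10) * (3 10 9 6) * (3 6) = [3, 1, 2, 10, 4, 5, 6, 7, 8, 9, 0] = (0 3 10)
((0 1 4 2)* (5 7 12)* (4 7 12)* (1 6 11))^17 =(0 1 2 11 4 6 7)(5 12)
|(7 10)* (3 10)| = 3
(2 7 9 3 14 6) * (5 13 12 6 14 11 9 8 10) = (14)(2 7 8 10 5 13 12 6)(3 11 9) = [0, 1, 7, 11, 4, 13, 2, 8, 10, 3, 5, 9, 6, 12, 14]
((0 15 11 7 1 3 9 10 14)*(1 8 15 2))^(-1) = ((0 2 1 3 9 10 14)(7 8 15 11))^(-1) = (0 14 10 9 3 1 2)(7 11 15 8)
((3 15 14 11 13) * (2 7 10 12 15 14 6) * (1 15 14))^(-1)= ((1 15 6 2 7 10 12 14 11 13 3))^(-1)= (1 3 13 11 14 12 10 7 2 6 15)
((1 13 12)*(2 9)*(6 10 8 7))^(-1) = (1 12 13)(2 9)(6 7 8 10)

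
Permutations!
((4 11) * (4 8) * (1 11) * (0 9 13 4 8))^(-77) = (0 9 13 4 1 11)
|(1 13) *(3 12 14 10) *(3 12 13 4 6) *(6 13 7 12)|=|(1 4 13)(3 7 12 14 10 6)|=6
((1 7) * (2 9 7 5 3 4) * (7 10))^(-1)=(1 7 10 9 2 4 3 5)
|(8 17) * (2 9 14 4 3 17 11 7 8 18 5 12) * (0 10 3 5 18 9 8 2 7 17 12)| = 13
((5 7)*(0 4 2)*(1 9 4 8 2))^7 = (0 8 2)(1 9 4)(5 7)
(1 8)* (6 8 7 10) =(1 7 10 6 8) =[0, 7, 2, 3, 4, 5, 8, 10, 1, 9, 6]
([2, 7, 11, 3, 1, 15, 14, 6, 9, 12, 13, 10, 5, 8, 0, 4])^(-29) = (0 2 11 10 13 8 9 12 5 15 4 1 7 6 14)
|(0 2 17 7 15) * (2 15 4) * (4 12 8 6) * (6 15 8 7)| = 12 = |(0 8 15)(2 17 6 4)(7 12)|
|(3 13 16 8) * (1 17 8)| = 6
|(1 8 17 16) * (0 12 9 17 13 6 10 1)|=5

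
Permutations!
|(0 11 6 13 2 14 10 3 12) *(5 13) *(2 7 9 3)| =|(0 11 6 5 13 7 9 3 12)(2 14 10)| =9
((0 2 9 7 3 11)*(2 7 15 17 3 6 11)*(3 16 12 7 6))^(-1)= ((0 6 11)(2 9 15 17 16 12 7 3))^(-1)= (0 11 6)(2 3 7 12 16 17 15 9)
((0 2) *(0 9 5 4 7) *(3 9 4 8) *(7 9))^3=(0 9 3 2 5 7 4 8)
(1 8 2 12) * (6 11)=(1 8 2 12)(6 11)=[0, 8, 12, 3, 4, 5, 11, 7, 2, 9, 10, 6, 1]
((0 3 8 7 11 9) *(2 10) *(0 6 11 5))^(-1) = (0 5 7 8 3)(2 10)(6 9 11)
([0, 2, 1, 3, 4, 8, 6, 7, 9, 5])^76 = (5 8 9)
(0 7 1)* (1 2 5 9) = (0 7 2 5 9 1) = [7, 0, 5, 3, 4, 9, 6, 2, 8, 1]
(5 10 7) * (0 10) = (0 10 7 5) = [10, 1, 2, 3, 4, 0, 6, 5, 8, 9, 7]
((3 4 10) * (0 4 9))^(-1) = (0 9 3 10 4)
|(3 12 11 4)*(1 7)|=4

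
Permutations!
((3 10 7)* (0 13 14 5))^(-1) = (0 5 14 13)(3 7 10)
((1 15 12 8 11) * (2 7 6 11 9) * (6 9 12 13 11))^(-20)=((1 15 13 11)(2 7 9)(8 12))^(-20)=(15)(2 7 9)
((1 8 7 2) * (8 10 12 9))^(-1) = (1 2 7 8 9 12 10)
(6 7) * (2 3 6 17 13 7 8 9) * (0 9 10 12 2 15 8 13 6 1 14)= (0 9 15 8 10 12 2 3 1 14)(6 13 7 17)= [9, 14, 3, 1, 4, 5, 13, 17, 10, 15, 12, 11, 2, 7, 0, 8, 16, 6]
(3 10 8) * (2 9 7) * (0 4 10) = (0 4 10 8 3)(2 9 7) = [4, 1, 9, 0, 10, 5, 6, 2, 3, 7, 8]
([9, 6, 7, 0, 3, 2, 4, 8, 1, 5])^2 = [5, 4, 8, 9, 0, 7, 3, 1, 6, 2]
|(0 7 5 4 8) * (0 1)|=|(0 7 5 4 8 1)|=6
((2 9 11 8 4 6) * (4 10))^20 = (2 6 4 10 8 11 9)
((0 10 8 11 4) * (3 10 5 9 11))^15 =(11)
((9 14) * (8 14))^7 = ((8 14 9))^7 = (8 14 9)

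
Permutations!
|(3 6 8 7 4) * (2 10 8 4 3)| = |(2 10 8 7 3 6 4)| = 7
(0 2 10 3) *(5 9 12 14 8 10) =[2, 1, 5, 0, 4, 9, 6, 7, 10, 12, 3, 11, 14, 13, 8] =(0 2 5 9 12 14 8 10 3)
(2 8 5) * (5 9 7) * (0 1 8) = [1, 8, 0, 3, 4, 2, 6, 5, 9, 7] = (0 1 8 9 7 5 2)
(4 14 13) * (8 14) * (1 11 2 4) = (1 11 2 4 8 14 13) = [0, 11, 4, 3, 8, 5, 6, 7, 14, 9, 10, 2, 12, 1, 13]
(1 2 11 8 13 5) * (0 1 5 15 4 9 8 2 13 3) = (0 1 13 15 4 9 8 3)(2 11) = [1, 13, 11, 0, 9, 5, 6, 7, 3, 8, 10, 2, 12, 15, 14, 4]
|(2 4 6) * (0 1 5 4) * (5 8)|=7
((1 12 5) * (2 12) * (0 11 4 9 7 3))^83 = (0 3 7 9 4 11)(1 5 12 2)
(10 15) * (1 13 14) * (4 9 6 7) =(1 13 14)(4 9 6 7)(10 15) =[0, 13, 2, 3, 9, 5, 7, 4, 8, 6, 15, 11, 12, 14, 1, 10]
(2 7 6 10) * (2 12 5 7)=(5 7 6 10 12)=[0, 1, 2, 3, 4, 7, 10, 6, 8, 9, 12, 11, 5]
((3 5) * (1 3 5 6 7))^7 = (1 7 6 3) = ((1 3 6 7))^7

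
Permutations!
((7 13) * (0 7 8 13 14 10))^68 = ((0 7 14 10)(8 13))^68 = (14)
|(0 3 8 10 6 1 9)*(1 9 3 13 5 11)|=10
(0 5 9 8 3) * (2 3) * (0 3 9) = (0 5)(2 9 8) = [5, 1, 9, 3, 4, 0, 6, 7, 2, 8]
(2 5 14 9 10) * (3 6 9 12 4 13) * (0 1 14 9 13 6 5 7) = (0 1 14 12 4 6 13 3 5 9 10 2 7) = [1, 14, 7, 5, 6, 9, 13, 0, 8, 10, 2, 11, 4, 3, 12]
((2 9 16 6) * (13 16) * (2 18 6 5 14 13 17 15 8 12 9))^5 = (5 14 13 16)(6 18)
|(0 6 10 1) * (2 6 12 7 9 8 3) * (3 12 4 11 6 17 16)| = 12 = |(0 4 11 6 10 1)(2 17 16 3)(7 9 8 12)|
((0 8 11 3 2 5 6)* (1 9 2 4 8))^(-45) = (0 2)(1 5)(3 11 8 4)(6 9)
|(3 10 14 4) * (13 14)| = |(3 10 13 14 4)| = 5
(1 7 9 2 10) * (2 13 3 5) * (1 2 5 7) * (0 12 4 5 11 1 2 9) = (0 12 4 5 11 1 2 10 9 13 3 7) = [12, 2, 10, 7, 5, 11, 6, 0, 8, 13, 9, 1, 4, 3]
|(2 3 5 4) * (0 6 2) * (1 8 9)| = |(0 6 2 3 5 4)(1 8 9)| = 6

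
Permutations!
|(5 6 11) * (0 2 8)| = |(0 2 8)(5 6 11)| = 3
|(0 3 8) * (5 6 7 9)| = 12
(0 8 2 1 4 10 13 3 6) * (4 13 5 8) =[4, 13, 1, 6, 10, 8, 0, 7, 2, 9, 5, 11, 12, 3] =(0 4 10 5 8 2 1 13 3 6)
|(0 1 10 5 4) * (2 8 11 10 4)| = 15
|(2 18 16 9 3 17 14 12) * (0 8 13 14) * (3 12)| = 30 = |(0 8 13 14 3 17)(2 18 16 9 12)|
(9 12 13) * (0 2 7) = (0 2 7)(9 12 13) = [2, 1, 7, 3, 4, 5, 6, 0, 8, 12, 10, 11, 13, 9]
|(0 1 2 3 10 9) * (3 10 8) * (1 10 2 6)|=|(0 10 9)(1 6)(3 8)|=6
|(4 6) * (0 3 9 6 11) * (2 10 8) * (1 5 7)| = 6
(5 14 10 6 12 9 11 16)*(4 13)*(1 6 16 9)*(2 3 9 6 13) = (1 13 4 2 3 9 11 6 12)(5 14 10 16) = [0, 13, 3, 9, 2, 14, 12, 7, 8, 11, 16, 6, 1, 4, 10, 15, 5]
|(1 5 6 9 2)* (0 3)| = 10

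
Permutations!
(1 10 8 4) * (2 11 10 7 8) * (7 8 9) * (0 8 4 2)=[8, 4, 11, 3, 1, 5, 6, 9, 2, 7, 0, 10]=(0 8 2 11 10)(1 4)(7 9)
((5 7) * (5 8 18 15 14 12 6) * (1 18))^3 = (1 14 5)(6 8 15)(7 18 12)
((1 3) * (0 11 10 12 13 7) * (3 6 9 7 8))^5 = (0 8 7 13 9 12 6 10 1 11 3)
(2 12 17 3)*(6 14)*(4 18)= (2 12 17 3)(4 18)(6 14)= [0, 1, 12, 2, 18, 5, 14, 7, 8, 9, 10, 11, 17, 13, 6, 15, 16, 3, 4]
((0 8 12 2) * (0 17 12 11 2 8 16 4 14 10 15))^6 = ((0 16 4 14 10 15)(2 17 12 8 11))^6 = (2 17 12 8 11)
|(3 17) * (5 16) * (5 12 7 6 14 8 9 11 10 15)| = 22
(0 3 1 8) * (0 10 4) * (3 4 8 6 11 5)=[4, 6, 2, 1, 0, 3, 11, 7, 10, 9, 8, 5]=(0 4)(1 6 11 5 3)(8 10)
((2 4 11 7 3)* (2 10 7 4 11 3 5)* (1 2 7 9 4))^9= ((1 2 11)(3 10 9 4)(5 7))^9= (11)(3 10 9 4)(5 7)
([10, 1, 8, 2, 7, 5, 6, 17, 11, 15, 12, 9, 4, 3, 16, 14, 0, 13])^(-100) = [17, 1, 14, 15, 2, 5, 6, 8, 16, 10, 13, 0, 3, 9, 4, 12, 7, 11]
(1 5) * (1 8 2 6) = (1 5 8 2 6) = [0, 5, 6, 3, 4, 8, 1, 7, 2]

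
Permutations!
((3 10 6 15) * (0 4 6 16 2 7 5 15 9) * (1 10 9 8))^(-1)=((0 4 6 8 1 10 16 2 7 5 15 3 9))^(-1)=(0 9 3 15 5 7 2 16 10 1 8 6 4)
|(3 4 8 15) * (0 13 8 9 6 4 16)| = |(0 13 8 15 3 16)(4 9 6)| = 6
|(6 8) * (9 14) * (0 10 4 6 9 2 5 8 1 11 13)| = 35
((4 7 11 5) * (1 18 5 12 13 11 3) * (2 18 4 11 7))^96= (1 12 2 7 5)(3 11 4 13 18)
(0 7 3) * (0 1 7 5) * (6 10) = (0 5)(1 7 3)(6 10) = [5, 7, 2, 1, 4, 0, 10, 3, 8, 9, 6]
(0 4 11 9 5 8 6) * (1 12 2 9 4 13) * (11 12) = (0 13 1 11 4 12 2 9 5 8 6) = [13, 11, 9, 3, 12, 8, 0, 7, 6, 5, 10, 4, 2, 1]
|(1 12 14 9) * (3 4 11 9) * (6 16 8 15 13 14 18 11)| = |(1 12 18 11 9)(3 4 6 16 8 15 13 14)| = 40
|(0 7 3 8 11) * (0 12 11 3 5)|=6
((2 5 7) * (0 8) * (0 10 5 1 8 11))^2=(11)(1 10 7)(2 8 5)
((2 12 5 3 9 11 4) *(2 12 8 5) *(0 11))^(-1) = (0 9 3 5 8 2 12 4 11)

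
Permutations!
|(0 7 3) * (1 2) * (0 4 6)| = |(0 7 3 4 6)(1 2)| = 10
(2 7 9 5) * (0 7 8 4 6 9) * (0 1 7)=(1 7)(2 8 4 6 9 5)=[0, 7, 8, 3, 6, 2, 9, 1, 4, 5]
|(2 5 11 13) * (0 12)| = |(0 12)(2 5 11 13)| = 4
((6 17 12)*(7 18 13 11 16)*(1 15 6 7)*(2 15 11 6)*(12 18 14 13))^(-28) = ((1 11 16)(2 15)(6 17 18 12 7 14 13))^(-28) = (18)(1 16 11)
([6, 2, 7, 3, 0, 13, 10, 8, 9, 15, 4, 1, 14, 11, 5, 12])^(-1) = [4, 11, 1, 3, 10, 14, 0, 2, 7, 8, 6, 13, 15, 5, 12, 9]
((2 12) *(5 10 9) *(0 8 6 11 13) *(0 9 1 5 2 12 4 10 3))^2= ((0 8 6 11 13 9 2 4 10 1 5 3))^2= (0 6 13 2 10 5)(1 3 8 11 9 4)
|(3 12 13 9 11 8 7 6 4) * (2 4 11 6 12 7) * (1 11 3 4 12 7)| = 9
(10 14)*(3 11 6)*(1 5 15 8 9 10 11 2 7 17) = (1 5 15 8 9 10 14 11 6 3 2 7 17) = [0, 5, 7, 2, 4, 15, 3, 17, 9, 10, 14, 6, 12, 13, 11, 8, 16, 1]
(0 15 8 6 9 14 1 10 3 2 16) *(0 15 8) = (0 8 6 9 14 1 10 3 2 16 15) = [8, 10, 16, 2, 4, 5, 9, 7, 6, 14, 3, 11, 12, 13, 1, 0, 15]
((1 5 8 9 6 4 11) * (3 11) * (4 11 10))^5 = (1 11 6 9 8 5)(3 4 10)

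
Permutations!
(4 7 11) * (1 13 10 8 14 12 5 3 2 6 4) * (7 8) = [0, 13, 6, 2, 8, 3, 4, 11, 14, 9, 7, 1, 5, 10, 12] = (1 13 10 7 11)(2 6 4 8 14 12 5 3)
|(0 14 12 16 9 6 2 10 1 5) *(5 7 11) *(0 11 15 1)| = 24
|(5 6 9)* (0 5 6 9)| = 4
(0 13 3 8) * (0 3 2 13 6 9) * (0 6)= (2 13)(3 8)(6 9)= [0, 1, 13, 8, 4, 5, 9, 7, 3, 6, 10, 11, 12, 2]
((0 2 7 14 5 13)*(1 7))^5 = (0 5 7 2 13 14 1)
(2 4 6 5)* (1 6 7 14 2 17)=(1 6 5 17)(2 4 7 14)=[0, 6, 4, 3, 7, 17, 5, 14, 8, 9, 10, 11, 12, 13, 2, 15, 16, 1]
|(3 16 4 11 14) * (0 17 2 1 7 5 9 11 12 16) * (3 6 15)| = 12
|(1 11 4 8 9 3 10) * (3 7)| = 8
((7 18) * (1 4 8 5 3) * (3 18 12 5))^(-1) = ((1 4 8 3)(5 18 7 12))^(-1) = (1 3 8 4)(5 12 7 18)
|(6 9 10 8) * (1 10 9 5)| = 5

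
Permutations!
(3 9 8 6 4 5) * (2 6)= [0, 1, 6, 9, 5, 3, 4, 7, 2, 8]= (2 6 4 5 3 9 8)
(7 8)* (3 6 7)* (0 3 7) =(0 3 6)(7 8) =[3, 1, 2, 6, 4, 5, 0, 8, 7]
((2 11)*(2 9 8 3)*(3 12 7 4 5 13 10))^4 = (2 12 13 11 7 10 9 4 3 8 5)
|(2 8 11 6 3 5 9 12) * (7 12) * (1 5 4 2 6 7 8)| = |(1 5 9 8 11 7 12 6 3 4 2)| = 11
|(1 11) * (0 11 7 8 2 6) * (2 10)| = 8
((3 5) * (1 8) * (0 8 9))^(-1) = (0 9 1 8)(3 5)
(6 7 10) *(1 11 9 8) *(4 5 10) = (1 11 9 8)(4 5 10 6 7) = [0, 11, 2, 3, 5, 10, 7, 4, 1, 8, 6, 9]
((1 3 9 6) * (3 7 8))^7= ((1 7 8 3 9 6))^7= (1 7 8 3 9 6)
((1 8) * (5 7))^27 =((1 8)(5 7))^27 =(1 8)(5 7)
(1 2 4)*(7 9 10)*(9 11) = [0, 2, 4, 3, 1, 5, 6, 11, 8, 10, 7, 9] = (1 2 4)(7 11 9 10)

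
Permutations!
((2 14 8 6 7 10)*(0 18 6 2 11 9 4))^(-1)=((0 18 6 7 10 11 9 4)(2 14 8))^(-1)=(0 4 9 11 10 7 6 18)(2 8 14)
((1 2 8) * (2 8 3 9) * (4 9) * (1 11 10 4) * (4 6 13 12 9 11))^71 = ((1 8 4 11 10 6 13 12 9 2 3))^71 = (1 6 3 10 2 11 9 4 12 8 13)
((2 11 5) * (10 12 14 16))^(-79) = ((2 11 5)(10 12 14 16))^(-79) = (2 5 11)(10 12 14 16)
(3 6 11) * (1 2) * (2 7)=(1 7 2)(3 6 11)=[0, 7, 1, 6, 4, 5, 11, 2, 8, 9, 10, 3]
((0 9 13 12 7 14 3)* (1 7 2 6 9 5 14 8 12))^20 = (14)(1 2)(6 7)(8 9)(12 13)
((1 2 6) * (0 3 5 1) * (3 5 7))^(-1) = ((0 5 1 2 6)(3 7))^(-1) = (0 6 2 1 5)(3 7)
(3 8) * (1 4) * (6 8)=(1 4)(3 6 8)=[0, 4, 2, 6, 1, 5, 8, 7, 3]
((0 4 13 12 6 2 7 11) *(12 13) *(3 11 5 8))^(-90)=((13)(0 4 12 6 2 7 5 8 3 11))^(-90)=(13)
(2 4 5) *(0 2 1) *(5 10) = (0 2 4 10 5 1) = [2, 0, 4, 3, 10, 1, 6, 7, 8, 9, 5]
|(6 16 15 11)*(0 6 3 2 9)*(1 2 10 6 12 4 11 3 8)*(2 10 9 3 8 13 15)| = |(0 12 4 11 13 15 8 1 10 6 16 2 3 9)| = 14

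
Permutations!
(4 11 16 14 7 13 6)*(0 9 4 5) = (0 9 4 11 16 14 7 13 6 5) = [9, 1, 2, 3, 11, 0, 5, 13, 8, 4, 10, 16, 12, 6, 7, 15, 14]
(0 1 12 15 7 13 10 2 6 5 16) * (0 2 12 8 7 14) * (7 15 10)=(0 1 8 15 14)(2 6 5 16)(7 13)(10 12)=[1, 8, 6, 3, 4, 16, 5, 13, 15, 9, 12, 11, 10, 7, 0, 14, 2]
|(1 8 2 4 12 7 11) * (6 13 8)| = 9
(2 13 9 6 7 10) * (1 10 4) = (1 10 2 13 9 6 7 4) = [0, 10, 13, 3, 1, 5, 7, 4, 8, 6, 2, 11, 12, 9]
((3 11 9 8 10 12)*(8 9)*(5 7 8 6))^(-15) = ((3 11 6 5 7 8 10 12))^(-15) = (3 11 6 5 7 8 10 12)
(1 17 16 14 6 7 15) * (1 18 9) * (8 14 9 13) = (1 17 16 9)(6 7 15 18 13 8 14) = [0, 17, 2, 3, 4, 5, 7, 15, 14, 1, 10, 11, 12, 8, 6, 18, 9, 16, 13]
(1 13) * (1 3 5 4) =(1 13 3 5 4) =[0, 13, 2, 5, 1, 4, 6, 7, 8, 9, 10, 11, 12, 3]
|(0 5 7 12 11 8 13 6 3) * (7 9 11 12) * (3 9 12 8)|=|(0 5 12 8 13 6 9 11 3)|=9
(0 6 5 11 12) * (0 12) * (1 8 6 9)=[9, 8, 2, 3, 4, 11, 5, 7, 6, 1, 10, 0, 12]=(12)(0 9 1 8 6 5 11)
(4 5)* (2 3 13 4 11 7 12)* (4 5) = (2 3 13 5 11 7 12) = [0, 1, 3, 13, 4, 11, 6, 12, 8, 9, 10, 7, 2, 5]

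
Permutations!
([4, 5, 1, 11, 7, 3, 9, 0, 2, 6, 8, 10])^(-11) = [4, 11, 3, 8, 7, 10, 9, 0, 5, 6, 1, 2]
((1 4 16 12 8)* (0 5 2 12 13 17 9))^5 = (0 1 9 8 17 12 13 2 16 5 4)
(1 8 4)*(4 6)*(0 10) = (0 10)(1 8 6 4) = [10, 8, 2, 3, 1, 5, 4, 7, 6, 9, 0]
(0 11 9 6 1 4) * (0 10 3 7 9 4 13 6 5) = (0 11 4 10 3 7 9 5)(1 13 6) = [11, 13, 2, 7, 10, 0, 1, 9, 8, 5, 3, 4, 12, 6]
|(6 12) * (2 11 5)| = 6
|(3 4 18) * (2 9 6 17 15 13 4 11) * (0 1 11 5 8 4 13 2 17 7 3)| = 14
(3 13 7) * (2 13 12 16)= (2 13 7 3 12 16)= [0, 1, 13, 12, 4, 5, 6, 3, 8, 9, 10, 11, 16, 7, 14, 15, 2]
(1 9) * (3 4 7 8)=[0, 9, 2, 4, 7, 5, 6, 8, 3, 1]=(1 9)(3 4 7 8)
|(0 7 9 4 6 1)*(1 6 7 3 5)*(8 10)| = |(0 3 5 1)(4 7 9)(8 10)| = 12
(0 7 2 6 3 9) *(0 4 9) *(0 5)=(0 7 2 6 3 5)(4 9)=[7, 1, 6, 5, 9, 0, 3, 2, 8, 4]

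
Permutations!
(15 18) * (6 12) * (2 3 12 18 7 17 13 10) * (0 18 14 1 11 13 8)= (0 18 15 7 17 8)(1 11 13 10 2 3 12 6 14)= [18, 11, 3, 12, 4, 5, 14, 17, 0, 9, 2, 13, 6, 10, 1, 7, 16, 8, 15]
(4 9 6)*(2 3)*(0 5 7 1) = [5, 0, 3, 2, 9, 7, 4, 1, 8, 6] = (0 5 7 1)(2 3)(4 9 6)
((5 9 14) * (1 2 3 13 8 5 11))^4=((1 2 3 13 8 5 9 14 11))^4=(1 8 11 13 14 3 9 2 5)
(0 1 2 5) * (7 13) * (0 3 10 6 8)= (0 1 2 5 3 10 6 8)(7 13)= [1, 2, 5, 10, 4, 3, 8, 13, 0, 9, 6, 11, 12, 7]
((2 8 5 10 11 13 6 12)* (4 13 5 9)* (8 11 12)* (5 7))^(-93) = ((2 11 7 5 10 12)(4 13 6 8 9))^(-93) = (2 5)(4 6 9 13 8)(7 12)(10 11)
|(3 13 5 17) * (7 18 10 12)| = 4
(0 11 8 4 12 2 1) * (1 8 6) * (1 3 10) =(0 11 6 3 10 1)(2 8 4 12) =[11, 0, 8, 10, 12, 5, 3, 7, 4, 9, 1, 6, 2]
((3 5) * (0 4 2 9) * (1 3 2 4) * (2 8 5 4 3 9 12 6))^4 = ((0 1 9)(2 12 6)(3 4)(5 8))^4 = (0 1 9)(2 12 6)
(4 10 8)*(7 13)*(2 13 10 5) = (2 13 7 10 8 4 5) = [0, 1, 13, 3, 5, 2, 6, 10, 4, 9, 8, 11, 12, 7]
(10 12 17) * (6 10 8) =(6 10 12 17 8) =[0, 1, 2, 3, 4, 5, 10, 7, 6, 9, 12, 11, 17, 13, 14, 15, 16, 8]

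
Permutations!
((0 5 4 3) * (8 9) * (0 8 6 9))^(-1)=(0 8 3 4 5)(6 9)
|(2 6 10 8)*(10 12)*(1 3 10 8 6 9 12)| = 4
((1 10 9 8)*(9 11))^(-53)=((1 10 11 9 8))^(-53)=(1 11 8 10 9)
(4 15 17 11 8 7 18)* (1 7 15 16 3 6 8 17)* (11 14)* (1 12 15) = (1 7 18 4 16 3 6 8)(11 17 14)(12 15) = [0, 7, 2, 6, 16, 5, 8, 18, 1, 9, 10, 17, 15, 13, 11, 12, 3, 14, 4]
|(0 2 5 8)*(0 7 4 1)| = 7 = |(0 2 5 8 7 4 1)|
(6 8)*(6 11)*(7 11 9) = [0, 1, 2, 3, 4, 5, 8, 11, 9, 7, 10, 6] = (6 8 9 7 11)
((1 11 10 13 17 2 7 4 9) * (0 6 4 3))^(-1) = (0 3 7 2 17 13 10 11 1 9 4 6)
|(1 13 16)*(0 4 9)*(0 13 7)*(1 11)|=8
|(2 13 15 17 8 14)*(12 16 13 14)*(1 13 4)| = 8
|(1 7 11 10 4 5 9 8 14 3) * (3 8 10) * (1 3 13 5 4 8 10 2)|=21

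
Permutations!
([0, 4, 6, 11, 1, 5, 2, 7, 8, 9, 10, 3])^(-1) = (1 4)(2 6)(3 11)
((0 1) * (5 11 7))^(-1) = (0 1)(5 7 11)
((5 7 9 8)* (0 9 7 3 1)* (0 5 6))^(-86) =(0 8)(1 5 3)(6 9)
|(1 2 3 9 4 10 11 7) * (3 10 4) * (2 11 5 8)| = |(1 11 7)(2 10 5 8)(3 9)| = 12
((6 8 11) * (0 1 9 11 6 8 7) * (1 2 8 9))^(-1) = (0 7 6 8 2)(9 11)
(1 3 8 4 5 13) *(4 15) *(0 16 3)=(0 16 3 8 15 4 5 13 1)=[16, 0, 2, 8, 5, 13, 6, 7, 15, 9, 10, 11, 12, 1, 14, 4, 3]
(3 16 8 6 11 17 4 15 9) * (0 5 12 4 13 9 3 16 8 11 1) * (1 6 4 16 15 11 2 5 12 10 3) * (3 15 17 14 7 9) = [12, 0, 5, 8, 11, 10, 6, 9, 4, 17, 15, 14, 16, 3, 7, 1, 2, 13] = (0 12 16 2 5 10 15 1)(3 8 4 11 14 7 9 17 13)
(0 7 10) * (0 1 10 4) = [7, 10, 2, 3, 0, 5, 6, 4, 8, 9, 1] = (0 7 4)(1 10)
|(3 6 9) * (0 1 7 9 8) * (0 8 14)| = 7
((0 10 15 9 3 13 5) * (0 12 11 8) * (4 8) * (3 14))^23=((0 10 15 9 14 3 13 5 12 11 4 8))^23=(0 8 4 11 12 5 13 3 14 9 15 10)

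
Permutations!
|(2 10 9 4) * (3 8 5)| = 12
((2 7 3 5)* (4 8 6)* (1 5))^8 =((1 5 2 7 3)(4 8 6))^8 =(1 7 5 3 2)(4 6 8)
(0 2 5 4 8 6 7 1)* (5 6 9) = [2, 0, 6, 3, 8, 4, 7, 1, 9, 5] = (0 2 6 7 1)(4 8 9 5)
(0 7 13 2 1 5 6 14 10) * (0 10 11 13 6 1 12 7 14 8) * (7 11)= (0 14 7 6 8)(1 5)(2 12 11 13)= [14, 5, 12, 3, 4, 1, 8, 6, 0, 9, 10, 13, 11, 2, 7]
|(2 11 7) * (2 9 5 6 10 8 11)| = |(5 6 10 8 11 7 9)| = 7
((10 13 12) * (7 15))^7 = (7 15)(10 13 12)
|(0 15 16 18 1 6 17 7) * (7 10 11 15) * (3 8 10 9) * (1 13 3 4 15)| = |(0 7)(1 6 17 9 4 15 16 18 13 3 8 10 11)| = 26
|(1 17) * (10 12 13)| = |(1 17)(10 12 13)| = 6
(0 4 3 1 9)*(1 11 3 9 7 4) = (0 1 7 4 9)(3 11) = [1, 7, 2, 11, 9, 5, 6, 4, 8, 0, 10, 3]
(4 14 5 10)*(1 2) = [0, 2, 1, 3, 14, 10, 6, 7, 8, 9, 4, 11, 12, 13, 5] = (1 2)(4 14 5 10)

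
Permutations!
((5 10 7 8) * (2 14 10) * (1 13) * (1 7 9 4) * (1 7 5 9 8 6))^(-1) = (1 6 7 4 9 8 10 14 2 5 13)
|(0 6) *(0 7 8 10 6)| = 4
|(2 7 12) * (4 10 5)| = 3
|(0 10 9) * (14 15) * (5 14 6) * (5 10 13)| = 8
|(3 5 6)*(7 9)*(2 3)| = |(2 3 5 6)(7 9)| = 4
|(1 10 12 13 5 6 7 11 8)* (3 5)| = |(1 10 12 13 3 5 6 7 11 8)| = 10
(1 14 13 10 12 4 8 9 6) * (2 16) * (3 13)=[0, 14, 16, 13, 8, 5, 1, 7, 9, 6, 12, 11, 4, 10, 3, 15, 2]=(1 14 3 13 10 12 4 8 9 6)(2 16)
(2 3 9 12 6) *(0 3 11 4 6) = (0 3 9 12)(2 11 4 6) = [3, 1, 11, 9, 6, 5, 2, 7, 8, 12, 10, 4, 0]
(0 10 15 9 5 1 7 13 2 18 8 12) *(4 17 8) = (0 10 15 9 5 1 7 13 2 18 4 17 8 12) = [10, 7, 18, 3, 17, 1, 6, 13, 12, 5, 15, 11, 0, 2, 14, 9, 16, 8, 4]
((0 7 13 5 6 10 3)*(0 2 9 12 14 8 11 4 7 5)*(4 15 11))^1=((0 5 6 10 3 2 9 12 14 8 4 7 13)(11 15))^1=(0 5 6 10 3 2 9 12 14 8 4 7 13)(11 15)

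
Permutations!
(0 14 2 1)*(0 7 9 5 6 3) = (0 14 2 1 7 9 5 6 3) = [14, 7, 1, 0, 4, 6, 3, 9, 8, 5, 10, 11, 12, 13, 2]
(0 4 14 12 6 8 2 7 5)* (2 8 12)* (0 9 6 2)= (0 4 14)(2 7 5 9 6 12)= [4, 1, 7, 3, 14, 9, 12, 5, 8, 6, 10, 11, 2, 13, 0]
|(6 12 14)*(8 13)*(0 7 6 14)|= 4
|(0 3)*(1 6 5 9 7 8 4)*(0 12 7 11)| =11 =|(0 3 12 7 8 4 1 6 5 9 11)|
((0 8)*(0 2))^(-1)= (0 2 8)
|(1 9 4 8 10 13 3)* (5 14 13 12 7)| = 11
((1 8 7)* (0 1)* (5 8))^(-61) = (0 7 8 5 1)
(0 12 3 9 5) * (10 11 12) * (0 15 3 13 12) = (0 10 11)(3 9 5 15)(12 13) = [10, 1, 2, 9, 4, 15, 6, 7, 8, 5, 11, 0, 13, 12, 14, 3]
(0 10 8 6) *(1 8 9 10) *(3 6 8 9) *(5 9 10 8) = (0 1 10 3 6)(5 9 8) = [1, 10, 2, 6, 4, 9, 0, 7, 5, 8, 3]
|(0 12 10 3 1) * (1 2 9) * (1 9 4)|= |(0 12 10 3 2 4 1)|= 7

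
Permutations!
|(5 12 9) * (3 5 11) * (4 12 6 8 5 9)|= 6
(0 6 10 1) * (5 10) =(0 6 5 10 1) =[6, 0, 2, 3, 4, 10, 5, 7, 8, 9, 1]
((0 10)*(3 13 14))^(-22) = ((0 10)(3 13 14))^(-22) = (3 14 13)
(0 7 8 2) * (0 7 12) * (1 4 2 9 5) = (0 12)(1 4 2 7 8 9 5) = [12, 4, 7, 3, 2, 1, 6, 8, 9, 5, 10, 11, 0]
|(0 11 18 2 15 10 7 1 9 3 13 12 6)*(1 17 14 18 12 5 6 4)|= 70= |(0 11 12 4 1 9 3 13 5 6)(2 15 10 7 17 14 18)|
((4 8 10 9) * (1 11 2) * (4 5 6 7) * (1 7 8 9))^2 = (1 2 4 5 8)(6 10 11 7 9)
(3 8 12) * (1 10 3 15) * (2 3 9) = (1 10 9 2 3 8 12 15) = [0, 10, 3, 8, 4, 5, 6, 7, 12, 2, 9, 11, 15, 13, 14, 1]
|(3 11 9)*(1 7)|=6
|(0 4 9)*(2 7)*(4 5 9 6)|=6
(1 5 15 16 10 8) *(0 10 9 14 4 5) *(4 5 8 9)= [10, 0, 2, 3, 8, 15, 6, 7, 1, 14, 9, 11, 12, 13, 5, 16, 4]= (0 10 9 14 5 15 16 4 8 1)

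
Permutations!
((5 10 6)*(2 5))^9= ((2 5 10 6))^9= (2 5 10 6)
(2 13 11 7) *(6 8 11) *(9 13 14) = (2 14 9 13 6 8 11 7) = [0, 1, 14, 3, 4, 5, 8, 2, 11, 13, 10, 7, 12, 6, 9]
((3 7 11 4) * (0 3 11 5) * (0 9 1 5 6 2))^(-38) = ((0 3 7 6 2)(1 5 9)(4 11))^(-38) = (11)(0 7 2 3 6)(1 5 9)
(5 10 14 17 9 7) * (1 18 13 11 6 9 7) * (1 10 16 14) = (1 18 13 11 6 9 10)(5 16 14 17 7) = [0, 18, 2, 3, 4, 16, 9, 5, 8, 10, 1, 6, 12, 11, 17, 15, 14, 7, 13]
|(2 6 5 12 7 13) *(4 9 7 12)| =7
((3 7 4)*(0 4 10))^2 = ((0 4 3 7 10))^2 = (0 3 10 4 7)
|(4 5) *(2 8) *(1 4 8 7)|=6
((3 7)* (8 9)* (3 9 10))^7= ((3 7 9 8 10))^7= (3 9 10 7 8)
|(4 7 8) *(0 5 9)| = |(0 5 9)(4 7 8)| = 3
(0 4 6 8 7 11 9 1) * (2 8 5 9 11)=(11)(0 4 6 5 9 1)(2 8 7)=[4, 0, 8, 3, 6, 9, 5, 2, 7, 1, 10, 11]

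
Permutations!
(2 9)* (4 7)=(2 9)(4 7)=[0, 1, 9, 3, 7, 5, 6, 4, 8, 2]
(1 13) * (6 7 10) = (1 13)(6 7 10) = [0, 13, 2, 3, 4, 5, 7, 10, 8, 9, 6, 11, 12, 1]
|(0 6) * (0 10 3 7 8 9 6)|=|(3 7 8 9 6 10)|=6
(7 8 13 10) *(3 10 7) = (3 10)(7 8 13) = [0, 1, 2, 10, 4, 5, 6, 8, 13, 9, 3, 11, 12, 7]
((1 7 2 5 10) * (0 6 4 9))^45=(10)(0 6 4 9)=((0 6 4 9)(1 7 2 5 10))^45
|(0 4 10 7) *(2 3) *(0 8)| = 10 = |(0 4 10 7 8)(2 3)|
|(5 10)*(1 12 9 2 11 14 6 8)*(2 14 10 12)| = |(1 2 11 10 5 12 9 14 6 8)| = 10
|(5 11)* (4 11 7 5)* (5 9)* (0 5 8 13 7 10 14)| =|(0 5 10 14)(4 11)(7 9 8 13)| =4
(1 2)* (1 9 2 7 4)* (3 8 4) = (1 7 3 8 4)(2 9) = [0, 7, 9, 8, 1, 5, 6, 3, 4, 2]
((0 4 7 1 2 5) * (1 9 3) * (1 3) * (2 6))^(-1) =(0 5 2 6 1 9 7 4)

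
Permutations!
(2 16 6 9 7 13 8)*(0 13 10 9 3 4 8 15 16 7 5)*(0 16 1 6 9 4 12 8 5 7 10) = (0 13 15 1 6 3 12 8 2 10 4 5 16 9 7) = [13, 6, 10, 12, 5, 16, 3, 0, 2, 7, 4, 11, 8, 15, 14, 1, 9]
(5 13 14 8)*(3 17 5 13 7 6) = (3 17 5 7 6)(8 13 14) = [0, 1, 2, 17, 4, 7, 3, 6, 13, 9, 10, 11, 12, 14, 8, 15, 16, 5]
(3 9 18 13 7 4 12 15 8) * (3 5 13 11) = [0, 1, 2, 9, 12, 13, 6, 4, 5, 18, 10, 3, 15, 7, 14, 8, 16, 17, 11] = (3 9 18 11)(4 12 15 8 5 13 7)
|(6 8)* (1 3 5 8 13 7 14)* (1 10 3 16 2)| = |(1 16 2)(3 5 8 6 13 7 14 10)| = 24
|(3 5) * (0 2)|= |(0 2)(3 5)|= 2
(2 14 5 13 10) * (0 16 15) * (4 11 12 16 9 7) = (0 9 7 4 11 12 16 15)(2 14 5 13 10) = [9, 1, 14, 3, 11, 13, 6, 4, 8, 7, 2, 12, 16, 10, 5, 0, 15]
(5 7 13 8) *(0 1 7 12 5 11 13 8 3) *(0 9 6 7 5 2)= (0 1 5 12 2)(3 9 6 7 8 11 13)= [1, 5, 0, 9, 4, 12, 7, 8, 11, 6, 10, 13, 2, 3]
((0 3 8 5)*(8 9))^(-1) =(0 5 8 9 3)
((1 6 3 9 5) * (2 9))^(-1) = (1 5 9 2 3 6)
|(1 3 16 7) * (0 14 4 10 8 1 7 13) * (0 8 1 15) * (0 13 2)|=24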